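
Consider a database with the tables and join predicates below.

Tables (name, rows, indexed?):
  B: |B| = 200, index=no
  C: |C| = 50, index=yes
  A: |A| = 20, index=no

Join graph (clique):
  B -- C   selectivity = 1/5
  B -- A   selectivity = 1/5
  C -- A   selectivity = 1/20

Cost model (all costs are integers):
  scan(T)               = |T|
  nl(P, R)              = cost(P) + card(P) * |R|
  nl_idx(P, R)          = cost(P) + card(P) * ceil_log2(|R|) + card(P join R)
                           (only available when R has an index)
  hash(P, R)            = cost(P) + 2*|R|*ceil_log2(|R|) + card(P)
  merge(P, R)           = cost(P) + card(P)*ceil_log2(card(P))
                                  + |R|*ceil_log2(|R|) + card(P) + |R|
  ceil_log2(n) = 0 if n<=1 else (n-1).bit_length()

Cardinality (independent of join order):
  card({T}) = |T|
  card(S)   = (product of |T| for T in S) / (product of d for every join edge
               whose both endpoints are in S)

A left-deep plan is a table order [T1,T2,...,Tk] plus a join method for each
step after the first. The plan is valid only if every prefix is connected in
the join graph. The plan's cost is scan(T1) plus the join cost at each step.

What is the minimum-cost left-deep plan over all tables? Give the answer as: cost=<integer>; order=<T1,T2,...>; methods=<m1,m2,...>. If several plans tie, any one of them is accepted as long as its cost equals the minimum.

cost=2000; order=B,A,C; methods=hash,hash

Selinger DP (subsets sized 1..n):
  {B}: scan cost=200, card=200
  {C}: scan cost=50, card=50
  {A}: scan cost=20, card=20
  {BC}: card=2000; try (C,hash)→1000, (B,merge)→2200, (C,merge)→2350, (B,hash)→3300, (C,nl_idx)→3400, (B,nl)→10050 …(+1); best=1000 via (C,hash)
  {AB}: card=800; try (A,hash)→600, (B,merge)→1940, (A,merge)→2120, (B,hash)→3240, (B,nl)→4020, (A,nl)→4200; best=600 via (A,hash)
  {AC}: card=50; try (C,nl_idx)→190, (A,hash)→300, (C,merge)→490, (A,merge)→520, (C,hash)→640, (C,nl)→1020 …(+1); best=190 via (C,nl_idx)
  {ABC}: card=400; try (C,hash)→2000, (B,merge)→2340, (A,hash)→3200, (B,hash)→3440, (C,nl_idx)→5800, (C,merge)→9750 …(+4); best=2000 via (C,hash)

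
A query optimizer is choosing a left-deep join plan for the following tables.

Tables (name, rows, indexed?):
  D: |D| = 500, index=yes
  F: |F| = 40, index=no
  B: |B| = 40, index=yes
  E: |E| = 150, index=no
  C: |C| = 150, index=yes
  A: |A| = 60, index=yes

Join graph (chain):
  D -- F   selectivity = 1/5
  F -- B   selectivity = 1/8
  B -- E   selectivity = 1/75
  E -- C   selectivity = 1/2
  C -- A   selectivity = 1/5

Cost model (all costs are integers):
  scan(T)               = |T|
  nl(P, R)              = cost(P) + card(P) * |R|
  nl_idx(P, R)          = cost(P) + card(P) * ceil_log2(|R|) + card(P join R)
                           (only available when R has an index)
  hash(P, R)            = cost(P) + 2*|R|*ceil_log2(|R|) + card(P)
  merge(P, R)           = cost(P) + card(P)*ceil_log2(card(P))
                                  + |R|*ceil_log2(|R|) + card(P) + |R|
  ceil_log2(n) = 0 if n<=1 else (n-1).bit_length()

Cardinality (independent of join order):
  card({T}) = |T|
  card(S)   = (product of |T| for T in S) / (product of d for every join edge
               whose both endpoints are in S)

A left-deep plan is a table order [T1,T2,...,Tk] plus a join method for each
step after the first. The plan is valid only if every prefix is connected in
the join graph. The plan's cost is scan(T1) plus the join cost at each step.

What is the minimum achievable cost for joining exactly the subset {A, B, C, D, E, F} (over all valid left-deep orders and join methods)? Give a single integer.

403860

Selinger DP over subsets of {A,B,C,D,E,F}:
  {D}: scan cost=500, card=500
  {F}: scan cost=40, card=40
  {B}: scan cost=40, card=40
  {E}: scan cost=150, card=150
  {C}: scan cost=150, card=150
  {A}: scan cost=60, card=60
  {DF}: card=4000; try (F,hash)→1480, (D,nl_idx)→4400, (D,merge)→5320, (F,merge)→5780, (D,hash)→9080, (D,nl)→20040 …(+1); best=1480 via (F,hash)
  {BF}: card=200; try (B,nl_idx)→480, (F,hash)→560, (B,hash)→560, (F,merge)→600, (B,merge)→600, (F,nl)→1640 …(+1); best=480 via (B,nl_idx)
  {BE}: card=80; try (B,hash)→780, (B,nl_idx)→1130, (E,merge)→1670, (B,merge)→1780, (E,hash)→2480, (E,nl)→6040 …(+1); best=780 via (B,hash)
  {CE}: card=11250; try (E,hash)→2700, (C,hash)→2700, (E,merge)→2850, (C,merge)→2850, (C,nl_idx)→12600, (E,nl)→22650 …(+1); best=2700 via (E,hash)
  {AC}: card=1800; try (A,hash)→1020, (C,merge)→1830, (A,merge)→1920, (C,nl_idx)→2340, (C,hash)→2520, (A,nl_idx)→2850 …(+2); best=1020 via (A,hash)
  {BDF}: card=20000; try (B,hash)→5960, (D,merge)→7280, (D,hash)→9680, (D,nl_idx)→22280, (B,nl_idx)→45480, (B,merge)→53760 …(+2); best=5960 via (B,hash)
  {BEF}: card=400; try (F,hash)→1340, (F,merge)→1700, (E,hash)→3080, (E,merge)→3630, (F,nl)→3980, (E,nl)→30480; best=1340 via (F,hash)
  {BCE}: card=6000; try (C,merge)→2770, (C,hash)→3260, (C,nl_idx)→7420, (C,nl)→12780, (B,hash)→14430, (B,nl_idx)→76200 …(+2); best=2770 via (C,merge)
  {ACE}: card=135000; try (E,hash)→5220, (A,hash)→14670, (E,merge)→23970, (A,merge)→171870, (A,nl_idx)→205200, (E,nl)→271020 …(+1); best=5220 via (E,hash)
  {BDEF}: card=40000; try (D,merge)→10340, (D,hash)→10740, (E,hash)→28360, (D,nl_idx)→44940, (D,nl)→201340, (E,merge)→327310 …(+1); best=10340 via (D,merge)
  {BCEF}: card=30000; try (C,hash)→4140, (C,merge)→6690, (F,hash)→9250, (C,nl_idx)→34540, (C,nl)→61340, (F,merge)→87050 …(+1); best=4140 via (C,hash)
  {ABCE}: card=72000; try (A,hash)→9490, (A,merge)→87190, (A,nl_idx)→110770, (B,hash)→140700, (A,nl)→362770, (B,nl_idx)→887220 …(+2); best=9490 via (A,hash)
  {BCDEF}: card=3000000; try (D,hash)→43140, (C,hash)→52740, (D,merge)→489140, (C,merge)→691690, (D,nl_idx)→3274140, (C,nl_idx)→3330340 …(+2); best=43140 via (D,hash)
  {ABCEF}: card=360000; try (A,hash)→34860, (F,hash)→81970, (A,merge)→484560, (A,nl_idx)→544140, (F,merge)→1305770, (A,nl)→1804140 …(+1); best=34860 via (A,hash)
  {ABCDEF}: card=36000000; try (D,hash)→403860, (A,hash)→3043860, (D,merge)→7239860, (D,nl_idx)→39274860, (A,nl_idx)→54043140, (A,merge)→69043560 …(+2); best=403860 via (D,hash)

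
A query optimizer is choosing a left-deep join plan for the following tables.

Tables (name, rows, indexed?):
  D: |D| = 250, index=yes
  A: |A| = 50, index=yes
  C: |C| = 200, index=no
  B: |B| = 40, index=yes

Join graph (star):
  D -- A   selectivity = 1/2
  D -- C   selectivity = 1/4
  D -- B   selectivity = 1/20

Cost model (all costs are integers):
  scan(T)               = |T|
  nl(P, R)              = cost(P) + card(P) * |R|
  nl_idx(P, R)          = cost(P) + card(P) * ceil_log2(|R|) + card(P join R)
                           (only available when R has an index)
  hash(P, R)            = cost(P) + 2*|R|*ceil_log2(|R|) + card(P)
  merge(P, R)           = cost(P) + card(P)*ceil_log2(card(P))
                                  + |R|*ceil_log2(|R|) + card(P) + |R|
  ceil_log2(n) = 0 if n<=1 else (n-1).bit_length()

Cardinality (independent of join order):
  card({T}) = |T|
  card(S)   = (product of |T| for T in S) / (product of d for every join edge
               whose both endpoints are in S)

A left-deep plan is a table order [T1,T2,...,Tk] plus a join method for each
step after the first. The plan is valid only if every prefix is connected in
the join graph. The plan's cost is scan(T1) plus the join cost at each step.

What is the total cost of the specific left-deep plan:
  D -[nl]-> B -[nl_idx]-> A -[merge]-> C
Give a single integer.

step 1: scan D: cost=250, card=250
step 2: join B via nl
    card(P join B) = 250*40/(20) = 500
    cost = 250 + 250*40 = 10250
step 3: join A via nl_idx
    card(P join A) = 500*50/(2) = 12500
    cost = 10250 + 500*6 + 12500 = 25750
step 4: join C via merge
    card(P join C) = 12500*200/(4) = 625000
    cost = 25750 + 12500*14 + 200*8 + 12500 + 200 = 215050

215050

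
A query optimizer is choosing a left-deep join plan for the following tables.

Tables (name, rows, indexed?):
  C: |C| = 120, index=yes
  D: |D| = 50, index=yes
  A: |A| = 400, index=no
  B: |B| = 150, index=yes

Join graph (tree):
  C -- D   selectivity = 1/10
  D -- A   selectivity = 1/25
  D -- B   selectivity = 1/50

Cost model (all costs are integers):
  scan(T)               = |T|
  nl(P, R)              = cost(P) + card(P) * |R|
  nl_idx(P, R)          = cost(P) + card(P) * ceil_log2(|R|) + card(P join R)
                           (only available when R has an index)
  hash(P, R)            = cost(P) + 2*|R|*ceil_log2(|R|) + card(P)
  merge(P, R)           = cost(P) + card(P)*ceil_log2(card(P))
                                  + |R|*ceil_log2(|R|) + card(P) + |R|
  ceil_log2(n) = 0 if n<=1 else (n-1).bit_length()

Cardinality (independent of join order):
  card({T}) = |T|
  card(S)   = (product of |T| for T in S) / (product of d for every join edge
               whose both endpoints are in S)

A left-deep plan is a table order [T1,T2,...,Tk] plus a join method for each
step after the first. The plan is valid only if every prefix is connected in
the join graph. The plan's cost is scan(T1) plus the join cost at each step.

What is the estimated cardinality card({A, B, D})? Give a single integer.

Tables in S: A(400), B(150), D(50)
Edges inside S: D-A(d=25), D-B(d=50)
numerator = 400 * 150 * 50 = 3000000
denominator = 25 * 50 = 1250
card(S) = 3000000 / 1250 = 2400

2400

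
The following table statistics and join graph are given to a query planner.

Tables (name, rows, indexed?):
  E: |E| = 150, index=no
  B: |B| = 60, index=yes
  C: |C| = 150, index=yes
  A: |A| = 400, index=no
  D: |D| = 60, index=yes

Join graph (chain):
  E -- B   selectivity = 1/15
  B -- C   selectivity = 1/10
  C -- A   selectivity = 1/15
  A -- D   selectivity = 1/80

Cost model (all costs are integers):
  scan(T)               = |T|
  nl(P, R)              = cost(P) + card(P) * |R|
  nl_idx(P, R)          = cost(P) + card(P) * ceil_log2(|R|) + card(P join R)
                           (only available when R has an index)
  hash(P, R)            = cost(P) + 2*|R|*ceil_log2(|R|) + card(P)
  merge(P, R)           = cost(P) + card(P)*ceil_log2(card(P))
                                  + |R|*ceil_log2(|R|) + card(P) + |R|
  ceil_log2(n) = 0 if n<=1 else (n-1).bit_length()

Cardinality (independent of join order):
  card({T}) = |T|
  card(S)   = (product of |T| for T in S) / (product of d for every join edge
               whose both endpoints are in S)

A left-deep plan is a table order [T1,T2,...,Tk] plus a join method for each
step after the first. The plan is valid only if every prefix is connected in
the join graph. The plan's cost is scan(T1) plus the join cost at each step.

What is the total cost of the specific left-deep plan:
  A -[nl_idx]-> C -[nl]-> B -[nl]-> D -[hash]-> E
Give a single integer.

step 1: scan A: cost=400, card=400
step 2: join C via nl_idx
    card(P join C) = 400*150/(15) = 4000
    cost = 400 + 400*8 + 4000 = 7600
step 3: join B via nl
    card(P join B) = 4000*60/(10) = 24000
    cost = 7600 + 4000*60 = 247600
step 4: join D via nl
    card(P join D) = 24000*60/(80) = 18000
    cost = 247600 + 24000*60 = 1687600
step 5: join E via hash
    card(P join E) = 18000*150/(15) = 180000
    cost = 1687600 + 2*150*8 + 18000 = 1708000

1708000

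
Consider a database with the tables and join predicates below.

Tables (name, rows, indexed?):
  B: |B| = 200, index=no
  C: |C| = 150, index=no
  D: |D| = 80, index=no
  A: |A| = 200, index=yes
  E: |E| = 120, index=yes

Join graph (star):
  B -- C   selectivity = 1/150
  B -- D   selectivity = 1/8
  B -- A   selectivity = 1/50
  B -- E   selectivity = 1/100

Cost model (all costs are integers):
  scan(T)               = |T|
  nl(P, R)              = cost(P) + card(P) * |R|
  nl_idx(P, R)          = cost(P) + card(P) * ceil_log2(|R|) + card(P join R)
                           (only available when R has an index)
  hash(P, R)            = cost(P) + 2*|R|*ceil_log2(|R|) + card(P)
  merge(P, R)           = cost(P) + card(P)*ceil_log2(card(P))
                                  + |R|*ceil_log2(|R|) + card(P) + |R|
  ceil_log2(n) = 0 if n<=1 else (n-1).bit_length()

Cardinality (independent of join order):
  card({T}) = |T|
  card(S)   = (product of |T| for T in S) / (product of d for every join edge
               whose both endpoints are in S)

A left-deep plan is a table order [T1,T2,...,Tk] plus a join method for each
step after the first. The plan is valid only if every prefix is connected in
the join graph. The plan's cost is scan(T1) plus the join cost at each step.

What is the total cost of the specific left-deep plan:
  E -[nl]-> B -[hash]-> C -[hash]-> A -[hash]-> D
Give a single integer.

step 1: scan E: cost=120, card=120
step 2: join B via nl
    card(P join B) = 120*200/(100) = 240
    cost = 120 + 120*200 = 24120
step 3: join C via hash
    card(P join C) = 240*150/(150) = 240
    cost = 24120 + 2*150*8 + 240 = 26760
step 4: join A via hash
    card(P join A) = 240*200/(50) = 960
    cost = 26760 + 2*200*8 + 240 = 30200
step 5: join D via hash
    card(P join D) = 960*80/(8) = 9600
    cost = 30200 + 2*80*7 + 960 = 32280

32280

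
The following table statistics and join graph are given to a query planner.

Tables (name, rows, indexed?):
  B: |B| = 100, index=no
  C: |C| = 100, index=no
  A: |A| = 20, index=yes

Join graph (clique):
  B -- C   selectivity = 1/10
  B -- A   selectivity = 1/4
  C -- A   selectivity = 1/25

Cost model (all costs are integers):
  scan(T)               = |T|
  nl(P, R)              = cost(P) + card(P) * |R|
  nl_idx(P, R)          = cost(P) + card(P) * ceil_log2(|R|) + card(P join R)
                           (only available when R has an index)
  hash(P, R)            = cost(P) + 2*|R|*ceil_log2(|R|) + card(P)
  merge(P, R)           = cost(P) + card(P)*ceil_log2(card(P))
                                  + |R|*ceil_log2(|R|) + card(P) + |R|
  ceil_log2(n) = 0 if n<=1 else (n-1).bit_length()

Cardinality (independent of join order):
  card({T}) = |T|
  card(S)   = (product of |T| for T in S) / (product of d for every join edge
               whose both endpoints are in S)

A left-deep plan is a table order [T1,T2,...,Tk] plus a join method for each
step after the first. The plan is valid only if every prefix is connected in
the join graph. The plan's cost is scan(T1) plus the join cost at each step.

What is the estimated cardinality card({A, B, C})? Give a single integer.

Tables in S: A(20), B(100), C(100)
Edges inside S: B-C(d=10), B-A(d=4), C-A(d=25)
numerator = 20 * 100 * 100 = 200000
denominator = 10 * 4 * 25 = 1000
card(S) = 200000 / 1000 = 200

200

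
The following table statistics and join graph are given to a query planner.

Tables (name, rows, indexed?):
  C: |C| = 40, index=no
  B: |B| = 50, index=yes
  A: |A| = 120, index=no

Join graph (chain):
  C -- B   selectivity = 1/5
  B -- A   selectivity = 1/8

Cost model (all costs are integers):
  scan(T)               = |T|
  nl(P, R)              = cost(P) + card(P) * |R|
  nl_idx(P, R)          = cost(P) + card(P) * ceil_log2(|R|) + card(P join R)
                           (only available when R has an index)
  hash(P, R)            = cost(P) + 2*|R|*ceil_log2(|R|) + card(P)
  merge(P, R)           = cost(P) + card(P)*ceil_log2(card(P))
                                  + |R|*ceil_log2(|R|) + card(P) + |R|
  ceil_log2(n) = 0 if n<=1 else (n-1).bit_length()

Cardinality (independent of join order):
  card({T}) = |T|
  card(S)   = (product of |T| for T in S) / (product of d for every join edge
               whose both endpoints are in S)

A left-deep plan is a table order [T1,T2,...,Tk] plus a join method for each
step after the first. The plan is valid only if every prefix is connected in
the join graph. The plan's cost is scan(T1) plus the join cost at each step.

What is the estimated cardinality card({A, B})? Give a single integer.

750

Tables in S: A(120), B(50)
Edges inside S: B-A(d=8)
numerator = 120 * 50 = 6000
denominator = 8 = 8
card(S) = 6000 / 8 = 750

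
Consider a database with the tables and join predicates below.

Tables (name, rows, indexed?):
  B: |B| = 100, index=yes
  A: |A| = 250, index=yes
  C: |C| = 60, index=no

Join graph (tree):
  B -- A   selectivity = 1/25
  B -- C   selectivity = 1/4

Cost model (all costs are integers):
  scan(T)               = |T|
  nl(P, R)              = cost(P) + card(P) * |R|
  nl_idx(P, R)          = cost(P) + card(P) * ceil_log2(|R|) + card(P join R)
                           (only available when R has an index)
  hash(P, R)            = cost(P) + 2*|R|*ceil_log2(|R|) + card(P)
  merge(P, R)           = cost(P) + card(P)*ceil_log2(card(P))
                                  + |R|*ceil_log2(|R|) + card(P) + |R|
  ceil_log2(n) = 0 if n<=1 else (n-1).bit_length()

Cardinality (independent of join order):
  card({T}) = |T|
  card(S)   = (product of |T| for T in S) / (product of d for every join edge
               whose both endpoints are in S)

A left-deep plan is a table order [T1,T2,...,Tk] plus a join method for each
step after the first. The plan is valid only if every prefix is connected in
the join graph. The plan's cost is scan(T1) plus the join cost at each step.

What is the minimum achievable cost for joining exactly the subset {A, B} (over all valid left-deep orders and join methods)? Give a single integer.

Selinger DP over subsets of {A,B}:
  {B}: scan cost=100, card=100
  {A}: scan cost=250, card=250
  {AB}: card=1000; try (B,hash)→1900, (A,nl_idx)→1900, (B,nl_idx)→3000, (A,merge)→3150, (B,merge)→3300, (A,hash)→4200 …(+2); best=1900 via (B,hash)

1900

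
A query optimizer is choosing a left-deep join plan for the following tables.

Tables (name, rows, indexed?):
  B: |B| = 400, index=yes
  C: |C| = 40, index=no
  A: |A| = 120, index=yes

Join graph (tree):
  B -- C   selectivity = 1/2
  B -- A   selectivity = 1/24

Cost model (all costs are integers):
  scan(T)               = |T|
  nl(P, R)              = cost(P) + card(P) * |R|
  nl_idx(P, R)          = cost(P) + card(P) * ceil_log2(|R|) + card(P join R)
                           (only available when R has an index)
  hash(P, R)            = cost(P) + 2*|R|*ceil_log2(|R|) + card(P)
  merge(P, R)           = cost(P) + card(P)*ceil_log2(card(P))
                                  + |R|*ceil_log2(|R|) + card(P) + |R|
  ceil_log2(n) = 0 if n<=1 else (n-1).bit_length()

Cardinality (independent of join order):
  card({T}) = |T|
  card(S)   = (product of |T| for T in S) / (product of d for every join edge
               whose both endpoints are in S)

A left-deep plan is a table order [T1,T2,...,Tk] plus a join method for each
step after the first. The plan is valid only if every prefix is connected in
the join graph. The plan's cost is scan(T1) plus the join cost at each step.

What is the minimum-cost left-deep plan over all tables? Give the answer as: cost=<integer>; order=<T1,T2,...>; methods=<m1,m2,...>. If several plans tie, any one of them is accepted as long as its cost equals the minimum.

cost=4960; order=B,A,C; methods=hash,hash

Selinger DP (subsets sized 1..n):
  {B}: scan cost=400, card=400
  {C}: scan cost=40, card=40
  {A}: scan cost=120, card=120
  {BC}: card=8000; try (C,hash)→1280, (B,merge)→4320, (C,merge)→4680, (B,hash)→7280, (B,nl_idx)→8400, (B,nl)→16040 …(+1); best=1280 via (C,hash)
  {AB}: card=2000; try (A,hash)→2480, (B,nl_idx)→3200, (B,merge)→5080, (A,nl_idx)→5200, (A,merge)→5360, (B,hash)→7440 …(+2); best=2480 via (A,hash)
  {ABC}: card=40000; try (C,hash)→4960, (A,hash)→10960, (C,merge)→26760, (C,nl)→82480, (A,nl_idx)→97280, (A,merge)→114240 …(+1); best=4960 via (C,hash)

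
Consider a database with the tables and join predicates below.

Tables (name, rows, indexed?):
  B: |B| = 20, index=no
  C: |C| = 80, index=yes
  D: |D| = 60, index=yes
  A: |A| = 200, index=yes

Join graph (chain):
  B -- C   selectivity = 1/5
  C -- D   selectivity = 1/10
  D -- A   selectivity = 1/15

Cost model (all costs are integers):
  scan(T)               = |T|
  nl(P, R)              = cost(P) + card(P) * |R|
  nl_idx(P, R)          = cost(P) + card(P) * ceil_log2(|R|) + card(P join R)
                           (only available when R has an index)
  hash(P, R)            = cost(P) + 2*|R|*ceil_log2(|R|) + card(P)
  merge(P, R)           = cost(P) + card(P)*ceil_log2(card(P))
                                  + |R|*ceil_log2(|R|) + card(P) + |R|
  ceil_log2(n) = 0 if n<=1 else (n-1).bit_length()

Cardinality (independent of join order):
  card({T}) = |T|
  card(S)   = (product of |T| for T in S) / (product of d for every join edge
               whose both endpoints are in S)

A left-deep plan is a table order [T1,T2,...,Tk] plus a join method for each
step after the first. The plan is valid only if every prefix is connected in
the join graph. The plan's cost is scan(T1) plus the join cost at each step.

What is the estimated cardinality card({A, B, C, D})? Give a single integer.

Tables in S: A(200), B(20), C(80), D(60)
Edges inside S: B-C(d=5), C-D(d=10), D-A(d=15)
numerator = 200 * 20 * 80 * 60 = 19200000
denominator = 5 * 10 * 15 = 750
card(S) = 19200000 / 750 = 25600

25600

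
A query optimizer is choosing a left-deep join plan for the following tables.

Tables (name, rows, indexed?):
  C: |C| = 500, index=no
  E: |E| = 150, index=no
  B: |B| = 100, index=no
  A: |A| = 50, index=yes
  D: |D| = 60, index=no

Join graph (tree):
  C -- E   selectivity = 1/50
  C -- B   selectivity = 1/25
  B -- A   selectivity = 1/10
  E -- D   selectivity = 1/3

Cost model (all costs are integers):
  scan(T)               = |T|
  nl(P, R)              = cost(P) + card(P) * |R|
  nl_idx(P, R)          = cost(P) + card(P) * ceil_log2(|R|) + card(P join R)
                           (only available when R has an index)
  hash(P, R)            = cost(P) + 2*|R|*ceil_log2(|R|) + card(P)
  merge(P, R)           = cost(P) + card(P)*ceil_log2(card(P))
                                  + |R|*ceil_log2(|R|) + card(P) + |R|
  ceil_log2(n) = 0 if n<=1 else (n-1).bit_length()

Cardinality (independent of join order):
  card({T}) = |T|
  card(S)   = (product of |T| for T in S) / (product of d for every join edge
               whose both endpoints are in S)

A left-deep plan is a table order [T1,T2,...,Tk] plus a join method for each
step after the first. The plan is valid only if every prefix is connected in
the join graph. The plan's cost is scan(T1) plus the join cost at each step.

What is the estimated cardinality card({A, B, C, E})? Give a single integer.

30000

Tables in S: A(50), B(100), C(500), E(150)
Edges inside S: C-E(d=50), C-B(d=25), B-A(d=10)
numerator = 50 * 100 * 500 * 150 = 375000000
denominator = 50 * 25 * 10 = 12500
card(S) = 375000000 / 12500 = 30000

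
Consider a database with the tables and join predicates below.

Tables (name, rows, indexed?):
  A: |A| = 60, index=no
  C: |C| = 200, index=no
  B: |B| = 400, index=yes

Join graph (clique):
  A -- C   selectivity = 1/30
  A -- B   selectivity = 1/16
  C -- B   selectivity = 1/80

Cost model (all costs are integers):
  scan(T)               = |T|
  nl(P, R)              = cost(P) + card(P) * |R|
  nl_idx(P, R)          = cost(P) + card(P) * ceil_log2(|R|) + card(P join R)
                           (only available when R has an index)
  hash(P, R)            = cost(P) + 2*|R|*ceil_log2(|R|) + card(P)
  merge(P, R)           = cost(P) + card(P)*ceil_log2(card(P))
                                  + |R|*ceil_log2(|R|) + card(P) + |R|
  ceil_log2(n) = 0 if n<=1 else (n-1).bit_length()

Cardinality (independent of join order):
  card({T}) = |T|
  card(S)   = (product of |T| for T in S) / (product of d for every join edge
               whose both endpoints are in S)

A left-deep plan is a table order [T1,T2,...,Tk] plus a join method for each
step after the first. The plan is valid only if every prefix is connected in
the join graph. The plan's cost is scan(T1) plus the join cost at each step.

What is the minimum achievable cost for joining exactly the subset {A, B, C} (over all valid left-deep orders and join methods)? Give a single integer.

4720

Selinger DP over subsets of {A,B,C}:
  {A}: scan cost=60, card=60
  {C}: scan cost=200, card=200
  {B}: scan cost=400, card=400
  {AC}: card=400; try (A,hash)→1120, (C,merge)→2280, (A,merge)→2420, (C,hash)→3320, (C,nl)→12060, (A,nl)→12200; best=1120 via (A,hash)
  {AB}: card=1500; try (A,hash)→1520, (B,nl_idx)→2100, (B,merge)→4480, (A,merge)→4820, (B,hash)→7320, (B,nl)→24060 …(+1); best=1520 via (A,hash)
  {BC}: card=1000; try (B,nl_idx)→3000, (C,hash)→4000, (B,merge)→6000, (C,merge)→6200, (B,hash)→7600, (B,nl)→80200 …(+1); best=3000 via (B,nl_idx)
  {ABC}: card=125; try (A,hash)→4720, (B,nl_idx)→4845, (C,hash)→6220, (B,hash)→8720, (B,merge)→9120, (A,merge)→14420 …(+4); best=4720 via (A,hash)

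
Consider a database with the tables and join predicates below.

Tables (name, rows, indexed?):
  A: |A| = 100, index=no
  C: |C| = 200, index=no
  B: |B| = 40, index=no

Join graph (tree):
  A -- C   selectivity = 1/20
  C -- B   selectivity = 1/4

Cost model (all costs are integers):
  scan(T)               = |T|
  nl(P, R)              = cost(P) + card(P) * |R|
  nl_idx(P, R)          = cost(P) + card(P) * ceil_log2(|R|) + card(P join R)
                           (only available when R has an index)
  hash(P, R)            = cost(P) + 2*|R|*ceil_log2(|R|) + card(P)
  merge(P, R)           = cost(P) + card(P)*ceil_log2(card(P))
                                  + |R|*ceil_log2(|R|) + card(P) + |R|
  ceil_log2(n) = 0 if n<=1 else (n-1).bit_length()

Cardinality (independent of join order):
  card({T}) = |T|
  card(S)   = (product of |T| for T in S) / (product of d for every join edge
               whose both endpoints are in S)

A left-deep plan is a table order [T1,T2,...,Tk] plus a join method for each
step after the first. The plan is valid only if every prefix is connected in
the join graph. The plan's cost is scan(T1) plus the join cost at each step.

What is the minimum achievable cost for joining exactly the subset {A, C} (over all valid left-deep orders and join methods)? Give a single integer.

1800

Selinger DP over subsets of {A,C}:
  {A}: scan cost=100, card=100
  {C}: scan cost=200, card=200
  {AC}: card=1000; try (A,hash)→1800, (C,merge)→2700, (A,merge)→2800, (C,hash)→3400, (C,nl)→20100, (A,nl)→20200; best=1800 via (A,hash)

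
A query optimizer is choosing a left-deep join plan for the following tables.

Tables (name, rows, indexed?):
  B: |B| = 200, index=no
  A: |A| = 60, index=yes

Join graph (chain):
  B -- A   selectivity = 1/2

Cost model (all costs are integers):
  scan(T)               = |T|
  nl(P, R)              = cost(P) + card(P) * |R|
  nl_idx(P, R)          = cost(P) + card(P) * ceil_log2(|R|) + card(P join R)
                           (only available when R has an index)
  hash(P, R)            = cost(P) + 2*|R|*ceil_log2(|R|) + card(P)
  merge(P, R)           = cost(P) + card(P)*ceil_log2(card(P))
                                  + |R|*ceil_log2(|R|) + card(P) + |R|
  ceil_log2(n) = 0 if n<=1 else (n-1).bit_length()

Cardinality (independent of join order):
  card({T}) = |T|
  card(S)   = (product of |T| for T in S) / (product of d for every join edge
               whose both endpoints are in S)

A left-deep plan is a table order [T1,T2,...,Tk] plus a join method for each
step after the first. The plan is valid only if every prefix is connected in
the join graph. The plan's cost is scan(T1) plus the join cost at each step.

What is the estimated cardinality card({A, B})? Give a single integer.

Tables in S: A(60), B(200)
Edges inside S: B-A(d=2)
numerator = 60 * 200 = 12000
denominator = 2 = 2
card(S) = 12000 / 2 = 6000

6000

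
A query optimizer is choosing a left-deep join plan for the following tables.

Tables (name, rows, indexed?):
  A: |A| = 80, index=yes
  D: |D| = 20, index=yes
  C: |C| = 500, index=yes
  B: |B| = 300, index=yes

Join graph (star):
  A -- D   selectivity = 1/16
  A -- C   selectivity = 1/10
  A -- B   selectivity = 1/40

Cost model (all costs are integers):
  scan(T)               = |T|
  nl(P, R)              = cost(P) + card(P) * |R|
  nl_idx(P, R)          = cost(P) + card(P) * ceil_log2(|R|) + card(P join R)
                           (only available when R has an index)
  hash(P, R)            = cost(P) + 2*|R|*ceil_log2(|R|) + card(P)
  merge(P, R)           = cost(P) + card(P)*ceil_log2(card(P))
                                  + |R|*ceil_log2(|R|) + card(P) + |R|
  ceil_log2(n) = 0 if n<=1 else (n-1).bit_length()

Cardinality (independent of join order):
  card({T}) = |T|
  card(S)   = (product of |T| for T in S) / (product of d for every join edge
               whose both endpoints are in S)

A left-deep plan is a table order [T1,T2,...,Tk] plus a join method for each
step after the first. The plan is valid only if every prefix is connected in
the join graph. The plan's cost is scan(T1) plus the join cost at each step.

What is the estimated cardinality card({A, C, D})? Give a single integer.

Tables in S: A(80), C(500), D(20)
Edges inside S: A-D(d=16), A-C(d=10)
numerator = 80 * 500 * 20 = 800000
denominator = 16 * 10 = 160
card(S) = 800000 / 160 = 5000

5000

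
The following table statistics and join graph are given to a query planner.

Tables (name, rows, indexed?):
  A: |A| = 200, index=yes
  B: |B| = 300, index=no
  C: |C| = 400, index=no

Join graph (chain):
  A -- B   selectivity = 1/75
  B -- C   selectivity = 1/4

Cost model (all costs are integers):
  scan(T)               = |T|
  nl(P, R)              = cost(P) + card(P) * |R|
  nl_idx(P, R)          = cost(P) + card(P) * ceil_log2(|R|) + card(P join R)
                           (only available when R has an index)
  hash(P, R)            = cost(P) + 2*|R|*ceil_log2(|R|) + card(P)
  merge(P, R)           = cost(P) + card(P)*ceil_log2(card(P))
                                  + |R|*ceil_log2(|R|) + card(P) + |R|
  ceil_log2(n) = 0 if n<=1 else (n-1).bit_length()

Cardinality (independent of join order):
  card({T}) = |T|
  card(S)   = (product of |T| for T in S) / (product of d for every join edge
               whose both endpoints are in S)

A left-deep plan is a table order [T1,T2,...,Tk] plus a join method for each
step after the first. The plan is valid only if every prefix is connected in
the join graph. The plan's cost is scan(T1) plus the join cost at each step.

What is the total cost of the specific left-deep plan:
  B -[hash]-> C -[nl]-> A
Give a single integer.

step 1: scan B: cost=300, card=300
step 2: join C via hash
    card(P join C) = 300*400/(4) = 30000
    cost = 300 + 2*400*9 + 300 = 7800
step 3: join A via nl
    card(P join A) = 30000*200/(75) = 80000
    cost = 7800 + 30000*200 = 6007800

6007800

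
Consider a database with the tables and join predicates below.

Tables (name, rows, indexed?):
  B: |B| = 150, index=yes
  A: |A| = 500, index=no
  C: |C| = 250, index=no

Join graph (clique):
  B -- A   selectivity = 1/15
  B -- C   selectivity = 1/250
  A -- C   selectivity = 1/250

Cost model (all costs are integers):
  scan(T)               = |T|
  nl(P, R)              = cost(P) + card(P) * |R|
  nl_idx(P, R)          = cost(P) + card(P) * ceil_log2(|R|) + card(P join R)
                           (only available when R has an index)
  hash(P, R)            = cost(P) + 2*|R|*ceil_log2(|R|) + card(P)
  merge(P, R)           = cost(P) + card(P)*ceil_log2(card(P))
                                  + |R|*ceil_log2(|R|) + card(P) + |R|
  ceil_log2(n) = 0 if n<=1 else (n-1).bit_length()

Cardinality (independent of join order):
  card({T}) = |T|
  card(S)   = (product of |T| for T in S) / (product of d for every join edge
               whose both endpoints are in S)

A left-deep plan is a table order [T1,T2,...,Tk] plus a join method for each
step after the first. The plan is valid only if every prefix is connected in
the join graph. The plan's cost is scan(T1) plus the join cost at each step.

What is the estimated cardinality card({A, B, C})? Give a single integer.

20

Tables in S: A(500), B(150), C(250)
Edges inside S: B-A(d=15), B-C(d=250), A-C(d=250)
numerator = 500 * 150 * 250 = 18750000
denominator = 15 * 250 * 250 = 937500
card(S) = 18750000 / 937500 = 20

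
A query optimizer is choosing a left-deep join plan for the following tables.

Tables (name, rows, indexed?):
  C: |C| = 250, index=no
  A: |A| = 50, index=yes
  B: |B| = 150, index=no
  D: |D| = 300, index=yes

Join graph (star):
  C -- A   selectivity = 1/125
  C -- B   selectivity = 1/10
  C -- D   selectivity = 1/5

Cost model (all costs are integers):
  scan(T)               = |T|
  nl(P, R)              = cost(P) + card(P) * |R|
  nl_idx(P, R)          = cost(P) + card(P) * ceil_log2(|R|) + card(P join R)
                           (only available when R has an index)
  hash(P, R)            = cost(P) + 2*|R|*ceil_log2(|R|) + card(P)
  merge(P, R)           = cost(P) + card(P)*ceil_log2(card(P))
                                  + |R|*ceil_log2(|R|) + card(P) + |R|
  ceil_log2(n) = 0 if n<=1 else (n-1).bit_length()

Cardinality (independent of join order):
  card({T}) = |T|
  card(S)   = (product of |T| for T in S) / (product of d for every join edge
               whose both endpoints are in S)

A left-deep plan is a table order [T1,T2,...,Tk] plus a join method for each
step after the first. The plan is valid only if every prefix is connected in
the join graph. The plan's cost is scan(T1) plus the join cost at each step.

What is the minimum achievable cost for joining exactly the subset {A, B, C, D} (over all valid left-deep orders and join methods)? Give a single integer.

Selinger DP over subsets of {A,B,C,D}:
  {C}: scan cost=250, card=250
  {A}: scan cost=50, card=50
  {B}: scan cost=150, card=150
  {D}: scan cost=300, card=300
  {AC}: card=100; try (A,hash)→1100, (A,nl_idx)→1850, (C,merge)→2650, (A,merge)→2850, (C,hash)→4100, (C,nl)→12550 …(+1); best=1100 via (A,hash)
  {BC}: card=3750; try (B,hash)→2900, (C,merge)→3750, (B,merge)→3850, (C,hash)→4300, (C,nl)→37650, (B,nl)→37750; best=2900 via (B,hash)
  {CD}: card=15000; try (C,hash)→4600, (D,merge)→5500, (C,merge)→5550, (D,hash)→5900, (D,nl_idx)→17500, (D,nl)→75250 …(+1); best=4600 via (C,hash)
  {ABC}: card=1500; try (B,merge)→3250, (B,hash)→3600, (A,hash)→7250, (B,nl)→16100, (A,nl_idx)→26900, (A,merge)→52000 …(+1); best=3250 via (B,merge)
  {ACD}: card=6000; try (D,merge)→4900, (D,hash)→6600, (D,nl_idx)→8000, (A,hash)→20200, (D,nl)→31100, (A,nl_idx)→100600 …(+2); best=4900 via (D,merge)
  {BCD}: card=225000; try (D,hash)→12050, (B,hash)→22000, (D,merge)→54650, (B,merge)→230950, (D,nl_idx)→261650, (D,nl)→1127900 …(+1); best=12050 via (D,hash)
  {ABCD}: card=90000; try (D,hash)→10150, (B,hash)→13300, (D,merge)→24250, (B,merge)→90250, (D,nl_idx)→106750, (A,hash)→237650 …(+5); best=10150 via (D,hash)

10150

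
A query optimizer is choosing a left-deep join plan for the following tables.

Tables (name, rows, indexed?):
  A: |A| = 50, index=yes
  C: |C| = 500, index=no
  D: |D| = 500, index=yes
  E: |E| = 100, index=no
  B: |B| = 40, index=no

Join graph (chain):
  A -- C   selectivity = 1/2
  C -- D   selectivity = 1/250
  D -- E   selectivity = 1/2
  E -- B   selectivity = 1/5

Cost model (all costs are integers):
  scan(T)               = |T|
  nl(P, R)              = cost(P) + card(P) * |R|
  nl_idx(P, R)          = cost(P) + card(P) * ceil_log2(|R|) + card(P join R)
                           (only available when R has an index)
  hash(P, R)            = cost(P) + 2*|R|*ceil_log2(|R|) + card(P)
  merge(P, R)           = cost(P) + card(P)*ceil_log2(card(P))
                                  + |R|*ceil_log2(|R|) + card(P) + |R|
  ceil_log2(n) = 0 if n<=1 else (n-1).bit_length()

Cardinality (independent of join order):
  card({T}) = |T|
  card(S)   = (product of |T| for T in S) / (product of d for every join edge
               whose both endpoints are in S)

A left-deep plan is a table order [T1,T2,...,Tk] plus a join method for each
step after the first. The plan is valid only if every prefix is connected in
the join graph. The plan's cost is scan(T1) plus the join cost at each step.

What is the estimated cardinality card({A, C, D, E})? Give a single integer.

Tables in S: A(50), C(500), D(500), E(100)
Edges inside S: A-C(d=2), C-D(d=250), D-E(d=2)
numerator = 50 * 500 * 500 * 100 = 1250000000
denominator = 2 * 250 * 2 = 1000
card(S) = 1250000000 / 1000 = 1250000

1250000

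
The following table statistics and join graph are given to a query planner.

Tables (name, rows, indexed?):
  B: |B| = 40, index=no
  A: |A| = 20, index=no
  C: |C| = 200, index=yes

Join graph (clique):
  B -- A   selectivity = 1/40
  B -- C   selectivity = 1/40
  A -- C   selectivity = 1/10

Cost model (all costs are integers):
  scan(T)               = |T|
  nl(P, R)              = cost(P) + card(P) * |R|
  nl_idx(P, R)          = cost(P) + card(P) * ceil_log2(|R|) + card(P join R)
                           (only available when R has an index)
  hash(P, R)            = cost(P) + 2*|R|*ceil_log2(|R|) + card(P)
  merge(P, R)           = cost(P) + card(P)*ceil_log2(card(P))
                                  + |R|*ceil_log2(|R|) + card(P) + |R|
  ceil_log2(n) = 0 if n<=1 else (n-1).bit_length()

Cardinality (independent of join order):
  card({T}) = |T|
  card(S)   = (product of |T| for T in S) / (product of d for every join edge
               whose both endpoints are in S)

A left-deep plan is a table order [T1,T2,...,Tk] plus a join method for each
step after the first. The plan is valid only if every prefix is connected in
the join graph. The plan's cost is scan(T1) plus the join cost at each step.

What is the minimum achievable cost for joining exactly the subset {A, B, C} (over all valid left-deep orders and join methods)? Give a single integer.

450

Selinger DP over subsets of {A,B,C}:
  {B}: scan cost=40, card=40
  {A}: scan cost=20, card=20
  {C}: scan cost=200, card=200
  {AB}: card=20; try (A,hash)→280, (B,merge)→420, (A,merge)→440, (B,hash)→520, (B,nl)→820, (A,nl)→840; best=280 via (A,hash)
  {BC}: card=200; try (C,nl_idx)→560, (B,hash)→880, (C,merge)→2120, (B,merge)→2280, (C,hash)→3280, (C,nl)→8040 …(+1); best=560 via (C,nl_idx)
  {AC}: card=400; try (C,nl_idx)→580, (A,hash)→600, (C,merge)→1940, (A,merge)→2120, (C,hash)→3240, (C,nl)→4020 …(+1); best=580 via (C,nl_idx)
  {ABC}: card=10; try (C,nl_idx)→450, (A,hash)→960, (B,hash)→1460, (C,merge)→2200, (A,merge)→2480, (C,hash)→3500 …(+4); best=450 via (C,nl_idx)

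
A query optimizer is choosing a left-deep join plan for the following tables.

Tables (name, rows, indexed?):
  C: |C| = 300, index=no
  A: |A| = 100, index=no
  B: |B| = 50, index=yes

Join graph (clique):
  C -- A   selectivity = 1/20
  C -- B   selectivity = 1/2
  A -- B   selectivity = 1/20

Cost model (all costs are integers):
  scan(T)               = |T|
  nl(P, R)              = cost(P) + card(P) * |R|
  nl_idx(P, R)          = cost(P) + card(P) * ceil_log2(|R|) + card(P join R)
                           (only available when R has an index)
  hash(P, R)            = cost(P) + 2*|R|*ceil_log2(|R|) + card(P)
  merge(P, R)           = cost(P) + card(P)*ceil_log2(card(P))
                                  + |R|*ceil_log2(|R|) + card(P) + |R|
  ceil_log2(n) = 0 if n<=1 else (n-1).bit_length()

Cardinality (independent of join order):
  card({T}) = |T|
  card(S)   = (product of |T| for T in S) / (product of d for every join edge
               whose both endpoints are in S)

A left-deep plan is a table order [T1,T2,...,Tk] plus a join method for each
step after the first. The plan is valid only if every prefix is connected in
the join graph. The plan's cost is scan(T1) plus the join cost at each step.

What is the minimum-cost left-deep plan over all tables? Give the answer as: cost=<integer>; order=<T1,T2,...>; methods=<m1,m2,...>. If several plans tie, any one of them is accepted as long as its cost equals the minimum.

Selinger DP (subsets sized 1..n):
  {C}: scan cost=300, card=300
  {A}: scan cost=100, card=100
  {B}: scan cost=50, card=50
  {AC}: card=1500; try (A,hash)→2000, (C,merge)→3900, (A,merge)→4100, (C,hash)→5600, (C,nl)→30100, (A,nl)→30300; best=2000 via (A,hash)
  {BC}: card=7500; try (B,hash)→1200, (C,merge)→3400, (B,merge)→3650, (C,hash)→5500, (B,nl_idx)→9600, (C,nl)→15050 …(+1); best=1200 via (B,hash)
  {AB}: card=250; try (B,hash)→800, (B,nl_idx)→950, (A,merge)→1200, (B,merge)→1250, (A,hash)→1500, (A,nl)→5050 …(+1); best=800 via (B,hash)
  {ABC}: card=1875; try (B,hash)→4100, (C,merge)→6050, (C,hash)→6450, (A,hash)→10100, (B,nl_idx)→12875, (B,merge)→20350 …(+4); best=4100 via (B,hash)

cost=4100; order=C,A,B; methods=hash,hash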